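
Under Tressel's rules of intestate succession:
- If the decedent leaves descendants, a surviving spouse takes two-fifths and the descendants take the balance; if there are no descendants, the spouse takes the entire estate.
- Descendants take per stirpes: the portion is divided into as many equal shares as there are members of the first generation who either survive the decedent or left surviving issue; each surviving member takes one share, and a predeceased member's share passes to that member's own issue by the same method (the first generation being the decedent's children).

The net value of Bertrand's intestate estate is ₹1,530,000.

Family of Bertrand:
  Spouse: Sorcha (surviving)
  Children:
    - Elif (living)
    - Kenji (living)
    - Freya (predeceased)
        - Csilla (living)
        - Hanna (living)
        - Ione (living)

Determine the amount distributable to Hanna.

Sorcha takes two-fifths of ₹1,530,000 = ₹612,000. The remaining ₹918,000 passes to the descendants.
The descendants' portion (₹918,000) is divided into 3 shares of ₹306,000: Elif and Kenji each take ₹306,000; Freya's ₹306,000 share passes to Freya's issue.
Freya's share (₹306,000) is divided into 3 shares of ₹102,000: Csilla, Hanna, and Ione each take ₹102,000.

Hanna receives ₹102,000.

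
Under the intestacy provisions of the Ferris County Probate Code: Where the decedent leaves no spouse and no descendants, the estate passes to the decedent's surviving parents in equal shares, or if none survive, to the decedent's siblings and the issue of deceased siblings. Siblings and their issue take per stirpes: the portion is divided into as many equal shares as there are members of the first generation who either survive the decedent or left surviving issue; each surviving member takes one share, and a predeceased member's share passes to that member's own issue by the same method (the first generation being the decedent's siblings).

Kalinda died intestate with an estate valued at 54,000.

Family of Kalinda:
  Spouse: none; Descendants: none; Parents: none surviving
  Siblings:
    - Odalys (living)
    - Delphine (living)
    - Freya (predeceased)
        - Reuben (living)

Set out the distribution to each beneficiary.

Odalys: 18,000; Delphine: 18,000; Reuben: 18,000

The entire 54,000 passes to the siblings and their issue.
That amount (54,000) is divided into 3 shares of 18,000: Odalys and Delphine each take 18,000; Freya's 18,000 share passes to Freya's issue.
Freya's share (18,000) passes entirely to Reuben.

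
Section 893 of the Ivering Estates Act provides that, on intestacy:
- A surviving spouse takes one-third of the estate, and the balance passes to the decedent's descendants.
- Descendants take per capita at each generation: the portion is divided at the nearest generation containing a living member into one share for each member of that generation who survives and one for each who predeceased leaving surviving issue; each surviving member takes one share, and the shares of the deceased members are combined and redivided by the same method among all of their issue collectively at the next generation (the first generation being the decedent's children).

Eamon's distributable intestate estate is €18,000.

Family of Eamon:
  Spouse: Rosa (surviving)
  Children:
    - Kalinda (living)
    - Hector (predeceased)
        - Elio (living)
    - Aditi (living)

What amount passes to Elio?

Rosa takes one-third of €18,000 = €6,000. The remaining €12,000 passes to the descendants.
The descendants' portion (€12,000) is divided at the children's generation into 3 shares of €4,000. Kalinda and Aditi each take €4,000. The remaining share for the deceased Hector (€4,000) is carried to the next generation.
That pool (€4,000) passes entirely to Elio, the sole taker at the grandchildren's generation.

Elio receives €4,000.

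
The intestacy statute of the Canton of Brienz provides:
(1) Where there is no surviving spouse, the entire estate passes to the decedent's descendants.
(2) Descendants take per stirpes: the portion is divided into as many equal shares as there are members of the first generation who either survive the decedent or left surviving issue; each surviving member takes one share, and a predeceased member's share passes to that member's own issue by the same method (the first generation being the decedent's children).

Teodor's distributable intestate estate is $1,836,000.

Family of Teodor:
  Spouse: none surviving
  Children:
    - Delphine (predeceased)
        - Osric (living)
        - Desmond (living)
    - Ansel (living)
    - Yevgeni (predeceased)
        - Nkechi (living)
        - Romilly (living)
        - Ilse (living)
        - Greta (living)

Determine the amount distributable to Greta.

The entire $1,836,000 passes to the descendants.
That amount ($1,836,000) is divided into 3 shares of $612,000: Ansel takes $612,000; Delphine's $612,000 share passes to Delphine's issue; Yevgeni's $612,000 share passes to Yevgeni's issue.
Delphine's share ($612,000) is divided into 2 shares of $306,000: Osric and Desmond each take $306,000.
Yevgeni's share ($612,000) is divided into 4 shares of $153,000: Nkechi, Romilly, Ilse, and Greta each take $153,000.

Greta receives $153,000.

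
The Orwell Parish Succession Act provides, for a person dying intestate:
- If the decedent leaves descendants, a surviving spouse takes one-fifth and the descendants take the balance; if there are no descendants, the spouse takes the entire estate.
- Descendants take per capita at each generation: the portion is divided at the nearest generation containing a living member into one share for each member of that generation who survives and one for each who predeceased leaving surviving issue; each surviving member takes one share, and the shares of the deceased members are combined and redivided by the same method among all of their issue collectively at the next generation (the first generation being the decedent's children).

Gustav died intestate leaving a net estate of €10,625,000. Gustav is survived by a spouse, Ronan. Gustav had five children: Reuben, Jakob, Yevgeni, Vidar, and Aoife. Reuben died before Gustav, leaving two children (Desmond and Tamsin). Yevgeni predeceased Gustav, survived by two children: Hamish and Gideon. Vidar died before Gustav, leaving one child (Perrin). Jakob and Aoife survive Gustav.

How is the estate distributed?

Ronan: €2,125,000; Desmond: €1,020,000; Tamsin: €1,020,000; Jakob: €1,700,000; Hamish: €1,020,000; Gideon: €1,020,000; Perrin: €1,020,000; Aoife: €1,700,000

Ronan takes one-fifth of €10,625,000 = €2,125,000. The remaining €8,500,000 passes to the descendants.
The descendants' portion (€8,500,000) is divided at the children's generation into 5 shares of €1,700,000. Jakob and Aoife each take €1,700,000. The 3 shares of the deceased (Reuben, Yevgeni, and Vidar) are combined into a pool of €5,100,000.
That pool (€5,100,000) is divided at the grandchildren's generation equally among Desmond, Tamsin, Hamish, Gideon, and Perrin: €1,020,000 each.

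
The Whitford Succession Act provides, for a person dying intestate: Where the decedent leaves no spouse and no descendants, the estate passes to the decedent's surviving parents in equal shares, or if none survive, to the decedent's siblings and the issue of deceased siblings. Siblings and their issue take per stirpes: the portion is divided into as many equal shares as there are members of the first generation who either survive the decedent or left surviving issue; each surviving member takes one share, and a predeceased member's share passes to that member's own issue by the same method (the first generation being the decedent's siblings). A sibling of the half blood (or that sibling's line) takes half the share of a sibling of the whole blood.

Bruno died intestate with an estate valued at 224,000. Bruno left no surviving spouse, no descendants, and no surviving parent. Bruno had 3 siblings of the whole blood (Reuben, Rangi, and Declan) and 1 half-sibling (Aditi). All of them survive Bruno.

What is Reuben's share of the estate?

The entire 224,000 passes to the siblings and their issue.
Counting each half-blood sibling's line as half a unit, there are 7/2 units in 224,000, so one unit is 64,000. Whole-blood lines (Reuben, Rangi, and Declan) take 64,000 each; half-blood lines (Aditi) take 32,000 each.

Reuben receives 64,000.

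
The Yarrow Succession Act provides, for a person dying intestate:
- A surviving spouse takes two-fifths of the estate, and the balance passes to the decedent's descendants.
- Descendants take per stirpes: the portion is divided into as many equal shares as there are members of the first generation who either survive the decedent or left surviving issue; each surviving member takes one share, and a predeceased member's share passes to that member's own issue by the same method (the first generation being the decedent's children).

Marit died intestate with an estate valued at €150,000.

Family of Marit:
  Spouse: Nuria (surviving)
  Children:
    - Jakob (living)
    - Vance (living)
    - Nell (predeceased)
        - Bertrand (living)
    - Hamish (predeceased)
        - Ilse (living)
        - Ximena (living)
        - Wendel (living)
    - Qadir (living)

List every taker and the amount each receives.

Nuria takes two-fifths of €150,000 = €60,000. The remaining €90,000 passes to the descendants.
The descendants' portion (€90,000) is divided into 5 shares of €18,000: Jakob, Vance, and Qadir each take €18,000; Nell's €18,000 share passes to Nell's issue; Hamish's €18,000 share passes to Hamish's issue.
Nell's share (€18,000) passes entirely to Bertrand.
Hamish's share (€18,000) is divided into 3 shares of €6,000: Ilse, Ximena, and Wendel each take €6,000.

Nuria: €60,000; Jakob: €18,000; Vance: €18,000; Bertrand: €18,000; Ilse: €6,000; Ximena: €6,000; Wendel: €6,000; Qadir: €18,000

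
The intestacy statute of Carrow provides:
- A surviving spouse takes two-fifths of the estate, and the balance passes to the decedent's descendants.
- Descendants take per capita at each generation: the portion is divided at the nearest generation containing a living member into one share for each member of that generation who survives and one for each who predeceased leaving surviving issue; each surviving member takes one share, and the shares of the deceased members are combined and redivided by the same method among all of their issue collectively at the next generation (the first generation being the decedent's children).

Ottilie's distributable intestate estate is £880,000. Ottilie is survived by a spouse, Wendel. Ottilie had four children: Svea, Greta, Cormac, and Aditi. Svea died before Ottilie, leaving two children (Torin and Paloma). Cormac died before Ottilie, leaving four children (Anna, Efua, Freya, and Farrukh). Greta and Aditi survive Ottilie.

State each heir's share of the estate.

Wendel takes two-fifths of £880,000 = £352,000. The remaining £528,000 passes to the descendants.
The descendants' portion (£528,000) is divided at the children's generation into 4 shares of £132,000. Greta and Aditi each take £132,000. The 2 shares of the deceased (Svea and Cormac) are combined into a pool of £264,000.
That pool (£264,000) is divided at the grandchildren's generation equally among Torin, Paloma, Anna, Efua, Freya, and Farrukh: £44,000 each.

Wendel: £352,000; Torin: £44,000; Paloma: £44,000; Greta: £132,000; Anna: £44,000; Efua: £44,000; Freya: £44,000; Farrukh: £44,000; Aditi: £132,000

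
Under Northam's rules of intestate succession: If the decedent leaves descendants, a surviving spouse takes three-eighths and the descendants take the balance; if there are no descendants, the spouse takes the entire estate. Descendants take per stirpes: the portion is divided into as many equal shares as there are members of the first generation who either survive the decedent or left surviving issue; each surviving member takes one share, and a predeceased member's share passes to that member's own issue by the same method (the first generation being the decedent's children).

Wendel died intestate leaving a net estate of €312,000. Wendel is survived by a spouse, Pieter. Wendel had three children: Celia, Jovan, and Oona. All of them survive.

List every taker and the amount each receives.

Pieter: €117,000; Celia: €65,000; Jovan: €65,000; Oona: €65,000

Pieter takes three-eighths of €312,000 = €117,000. The remaining €195,000 passes to the descendants.
The descendants' portion (€195,000) is divided into 3 shares of €65,000: Celia, Jovan, and Oona each take €65,000.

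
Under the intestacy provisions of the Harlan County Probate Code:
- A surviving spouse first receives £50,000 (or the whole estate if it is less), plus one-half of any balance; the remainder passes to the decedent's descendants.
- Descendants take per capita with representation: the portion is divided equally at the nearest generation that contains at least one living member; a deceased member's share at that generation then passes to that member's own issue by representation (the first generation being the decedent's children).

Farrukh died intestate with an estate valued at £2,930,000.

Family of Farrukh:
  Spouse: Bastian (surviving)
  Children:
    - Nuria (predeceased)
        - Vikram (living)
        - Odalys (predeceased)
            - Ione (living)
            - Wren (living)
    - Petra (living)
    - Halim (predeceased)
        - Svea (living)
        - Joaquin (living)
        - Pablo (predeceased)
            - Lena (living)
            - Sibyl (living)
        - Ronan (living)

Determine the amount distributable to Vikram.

Bastian first takes £50,000, leaving a balance of £2,880,000. Bastian then takes one-half of the balance (£1,440,000), for a total of £1,490,000. The remaining £1,440,000 passes to the descendants.
The descendants' portion (£1,440,000) is divided into 3 shares of £480,000: Petra takes £480,000; Nuria's £480,000 share passes to Nuria's issue; Halim's £480,000 share passes to Halim's issue.
Nuria's share (£480,000) is divided into 2 shares of £240,000: Vikram takes £240,000; Odalys's £240,000 share passes to Odalys's issue.
Odalys's share (£240,000) is divided into 2 shares of £120,000: Ione and Wren each take £120,000.
Halim's share (£480,000) is divided into 4 shares of £120,000: Svea, Joaquin, and Ronan each take £120,000; Pablo's £120,000 share passes to Pablo's issue.
Pablo's share (£120,000) is divided into 2 shares of £60,000: Lena and Sibyl each take £60,000.

Vikram receives £240,000.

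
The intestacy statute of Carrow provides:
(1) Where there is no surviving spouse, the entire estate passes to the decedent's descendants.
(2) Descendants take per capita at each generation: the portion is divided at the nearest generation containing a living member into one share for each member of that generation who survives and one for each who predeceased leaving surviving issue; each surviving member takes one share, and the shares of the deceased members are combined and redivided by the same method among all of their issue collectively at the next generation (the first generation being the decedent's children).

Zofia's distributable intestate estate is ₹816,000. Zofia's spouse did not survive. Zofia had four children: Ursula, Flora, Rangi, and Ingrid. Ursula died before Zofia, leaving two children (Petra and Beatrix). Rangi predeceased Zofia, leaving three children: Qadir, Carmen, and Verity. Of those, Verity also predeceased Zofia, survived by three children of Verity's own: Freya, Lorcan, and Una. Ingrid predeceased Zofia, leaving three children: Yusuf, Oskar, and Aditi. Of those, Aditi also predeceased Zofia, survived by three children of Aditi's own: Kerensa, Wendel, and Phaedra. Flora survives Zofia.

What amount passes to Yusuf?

Yusuf receives ₹76,500.

The entire ₹816,000 passes to the descendants.
That amount (₹816,000) is divided at the children's generation into 4 shares of ₹204,000. Flora takes ₹204,000. The 3 shares of the deceased (Ursula, Rangi, and Ingrid) are combined into a pool of ₹612,000.
That pool (₹612,000) is divided at the grandchildren's generation into 8 shares of ₹76,500. Petra, Beatrix, Qadir, Carmen, Yusuf, and Oskar each take ₹76,500. The 2 shares of the deceased (Verity and Aditi) are combined into a pool of ₹153,000.
That pool (₹153,000) is divided at the great-grandchildren's generation equally among Freya, Lorcan, Una, Kerensa, Wendel, and Phaedra: ₹25,500 each.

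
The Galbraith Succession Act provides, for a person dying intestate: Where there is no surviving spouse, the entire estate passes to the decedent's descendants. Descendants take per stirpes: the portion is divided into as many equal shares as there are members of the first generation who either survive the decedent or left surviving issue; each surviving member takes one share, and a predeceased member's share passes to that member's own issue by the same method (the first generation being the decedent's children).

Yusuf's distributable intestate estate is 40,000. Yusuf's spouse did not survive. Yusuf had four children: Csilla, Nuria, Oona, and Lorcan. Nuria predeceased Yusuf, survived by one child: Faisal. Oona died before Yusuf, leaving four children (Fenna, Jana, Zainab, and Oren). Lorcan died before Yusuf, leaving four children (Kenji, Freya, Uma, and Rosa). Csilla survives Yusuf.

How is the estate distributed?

Csilla: 10,000; Faisal: 10,000; Fenna: 2,500; Jana: 2,500; Zainab: 2,500; Oren: 2,500; Kenji: 2,500; Freya: 2,500; Uma: 2,500; Rosa: 2,500

The entire 40,000 passes to the descendants.
That amount (40,000) is divided into 4 shares of 10,000: Csilla takes 10,000; Nuria's 10,000 share passes to Nuria's issue; Oona's 10,000 share passes to Oona's issue; Lorcan's 10,000 share passes to Lorcan's issue.
Nuria's share (10,000) passes entirely to Faisal.
Oona's share (10,000) is divided into 4 shares of 2,500: Fenna, Jana, Zainab, and Oren each take 2,500.
Lorcan's share (10,000) is divided into 4 shares of 2,500: Kenji, Freya, Uma, and Rosa each take 2,500.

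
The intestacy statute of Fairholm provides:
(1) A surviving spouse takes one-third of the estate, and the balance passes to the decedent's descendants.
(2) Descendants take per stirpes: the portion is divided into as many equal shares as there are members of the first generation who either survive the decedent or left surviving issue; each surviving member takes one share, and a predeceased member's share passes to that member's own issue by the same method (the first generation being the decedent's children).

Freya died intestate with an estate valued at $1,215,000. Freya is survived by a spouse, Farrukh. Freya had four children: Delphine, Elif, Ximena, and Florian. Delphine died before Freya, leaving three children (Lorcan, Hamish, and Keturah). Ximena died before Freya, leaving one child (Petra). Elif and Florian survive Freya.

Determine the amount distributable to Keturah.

Farrukh takes one-third of $1,215,000 = $405,000. The remaining $810,000 passes to the descendants.
The descendants' portion ($810,000) is divided into 4 shares of $202,500: Elif and Florian each take $202,500; Delphine's $202,500 share passes to Delphine's issue; Ximena's $202,500 share passes to Ximena's issue.
Delphine's share ($202,500) is divided into 3 shares of $67,500: Lorcan, Hamish, and Keturah each take $67,500.
Ximena's share ($202,500) passes entirely to Petra.

Keturah receives $67,500.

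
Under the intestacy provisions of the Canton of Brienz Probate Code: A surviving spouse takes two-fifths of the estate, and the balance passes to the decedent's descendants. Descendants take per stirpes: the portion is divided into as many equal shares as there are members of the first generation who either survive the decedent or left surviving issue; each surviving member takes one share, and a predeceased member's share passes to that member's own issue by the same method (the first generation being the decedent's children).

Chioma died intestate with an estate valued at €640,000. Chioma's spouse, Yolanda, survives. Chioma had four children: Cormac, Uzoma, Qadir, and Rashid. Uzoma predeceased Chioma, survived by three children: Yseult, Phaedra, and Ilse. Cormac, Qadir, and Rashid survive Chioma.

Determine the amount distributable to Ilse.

Yolanda takes two-fifths of €640,000 = €256,000. The remaining €384,000 passes to the descendants.
The descendants' portion (€384,000) is divided into 4 shares of €96,000: Cormac, Qadir, and Rashid each take €96,000; Uzoma's €96,000 share passes to Uzoma's issue.
Uzoma's share (€96,000) is divided into 3 shares of €32,000: Yseult, Phaedra, and Ilse each take €32,000.

Ilse receives €32,000.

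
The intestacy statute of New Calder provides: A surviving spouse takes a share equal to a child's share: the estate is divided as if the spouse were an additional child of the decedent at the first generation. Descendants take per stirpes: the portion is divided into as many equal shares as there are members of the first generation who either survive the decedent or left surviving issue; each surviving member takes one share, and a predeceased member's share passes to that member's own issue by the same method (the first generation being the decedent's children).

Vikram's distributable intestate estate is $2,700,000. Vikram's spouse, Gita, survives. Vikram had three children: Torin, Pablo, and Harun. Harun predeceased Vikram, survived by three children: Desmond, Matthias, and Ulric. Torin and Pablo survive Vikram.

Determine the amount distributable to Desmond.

The spouse counts as an additional share at the children's level, so there are 4 primary shares of $675,000. Gita takes one such share ($675,000).
The children's combined portion ($2,025,000) is divided into 3 shares of $675,000: Torin and Pablo each take $675,000; Harun's $675,000 share passes to Harun's issue.
Harun's share ($675,000) is divided into 3 shares of $225,000: Desmond, Matthias, and Ulric each take $225,000.

Desmond receives $225,000.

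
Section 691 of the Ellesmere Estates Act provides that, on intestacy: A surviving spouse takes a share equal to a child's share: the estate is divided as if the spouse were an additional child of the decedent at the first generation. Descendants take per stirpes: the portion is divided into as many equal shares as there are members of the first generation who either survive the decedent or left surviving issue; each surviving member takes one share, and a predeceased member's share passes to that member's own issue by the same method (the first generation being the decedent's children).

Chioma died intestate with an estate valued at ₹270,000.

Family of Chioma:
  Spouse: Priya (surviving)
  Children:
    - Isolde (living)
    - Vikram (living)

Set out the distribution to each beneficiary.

The spouse counts as an additional share at the children's level, so there are 3 primary shares of ₹90,000. Priya takes one such share (₹90,000).
The children's combined portion (₹180,000) is divided into 2 shares of ₹90,000: Isolde and Vikram each take ₹90,000.

Priya: ₹90,000; Isolde: ₹90,000; Vikram: ₹90,000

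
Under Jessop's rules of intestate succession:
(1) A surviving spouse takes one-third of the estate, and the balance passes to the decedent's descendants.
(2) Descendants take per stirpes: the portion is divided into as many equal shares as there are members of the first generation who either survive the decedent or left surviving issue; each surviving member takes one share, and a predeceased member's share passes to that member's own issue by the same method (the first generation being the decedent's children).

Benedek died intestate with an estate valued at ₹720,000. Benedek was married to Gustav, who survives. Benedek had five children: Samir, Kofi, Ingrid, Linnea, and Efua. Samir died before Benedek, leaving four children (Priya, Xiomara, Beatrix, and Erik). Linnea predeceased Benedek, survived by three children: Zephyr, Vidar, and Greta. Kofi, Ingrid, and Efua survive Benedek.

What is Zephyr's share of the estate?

Zephyr receives ₹32,000.

Gustav takes one-third of ₹720,000 = ₹240,000. The remaining ₹480,000 passes to the descendants.
The descendants' portion (₹480,000) is divided into 5 shares of ₹96,000: Kofi, Ingrid, and Efua each take ₹96,000; Samir's ₹96,000 share passes to Samir's issue; Linnea's ₹96,000 share passes to Linnea's issue.
Samir's share (₹96,000) is divided into 4 shares of ₹24,000: Priya, Xiomara, Beatrix, and Erik each take ₹24,000.
Linnea's share (₹96,000) is divided into 3 shares of ₹32,000: Zephyr, Vidar, and Greta each take ₹32,000.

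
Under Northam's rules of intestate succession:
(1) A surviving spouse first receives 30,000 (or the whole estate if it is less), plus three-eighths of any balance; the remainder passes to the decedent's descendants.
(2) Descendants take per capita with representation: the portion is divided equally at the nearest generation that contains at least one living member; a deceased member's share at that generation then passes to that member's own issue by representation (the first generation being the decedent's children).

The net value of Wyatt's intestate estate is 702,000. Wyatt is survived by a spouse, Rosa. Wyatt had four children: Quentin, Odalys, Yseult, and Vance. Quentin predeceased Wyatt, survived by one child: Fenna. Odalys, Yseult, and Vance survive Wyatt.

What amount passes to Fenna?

Rosa first takes 30,000, leaving a balance of 672,000. Rosa then takes three-eighths of the balance (252,000), for a total of 282,000. The remaining 420,000 passes to the descendants.
The descendants' portion (420,000) is divided into 4 shares of 105,000: Odalys, Yseult, and Vance each take 105,000; Quentin's 105,000 share passes to Quentin's issue.
Quentin's share (105,000) passes entirely to Fenna.

Fenna receives 105,000.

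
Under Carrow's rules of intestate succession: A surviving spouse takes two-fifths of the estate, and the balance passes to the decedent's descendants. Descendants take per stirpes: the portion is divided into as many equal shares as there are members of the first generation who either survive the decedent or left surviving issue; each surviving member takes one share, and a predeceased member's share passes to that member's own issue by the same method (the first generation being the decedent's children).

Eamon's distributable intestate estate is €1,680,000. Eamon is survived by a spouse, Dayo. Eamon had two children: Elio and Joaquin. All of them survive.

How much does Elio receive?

Dayo takes two-fifths of €1,680,000 = €672,000. The remaining €1,008,000 passes to the descendants.
The descendants' portion (€1,008,000) is divided into 2 shares of €504,000: Elio and Joaquin each take €504,000.

Elio receives €504,000.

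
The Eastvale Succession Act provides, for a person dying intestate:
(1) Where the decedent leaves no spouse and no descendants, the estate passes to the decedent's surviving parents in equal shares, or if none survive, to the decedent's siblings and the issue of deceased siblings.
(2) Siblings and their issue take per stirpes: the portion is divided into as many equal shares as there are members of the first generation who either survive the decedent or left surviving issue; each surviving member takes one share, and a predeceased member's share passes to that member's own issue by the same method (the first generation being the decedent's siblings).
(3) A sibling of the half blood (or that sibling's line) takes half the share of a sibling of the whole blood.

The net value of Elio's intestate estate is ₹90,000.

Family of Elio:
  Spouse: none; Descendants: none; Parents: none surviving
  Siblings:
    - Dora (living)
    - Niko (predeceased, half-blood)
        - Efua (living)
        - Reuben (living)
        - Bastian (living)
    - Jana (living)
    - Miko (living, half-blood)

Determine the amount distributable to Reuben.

Reuben receives ₹5,000.

The entire ₹90,000 passes to the siblings and their issue.
Counting each half-blood sibling's line as half a unit, there are 3 units in ₹90,000, so one unit is ₹30,000. Whole-blood lines (Dora and Jana) take ₹30,000 each; half-blood lines (Niko and Miko) take ₹15,000 each.
Niko's share (₹15,000) is divided into 3 shares of ₹5,000: Efua, Reuben, and Bastian each take ₹5,000.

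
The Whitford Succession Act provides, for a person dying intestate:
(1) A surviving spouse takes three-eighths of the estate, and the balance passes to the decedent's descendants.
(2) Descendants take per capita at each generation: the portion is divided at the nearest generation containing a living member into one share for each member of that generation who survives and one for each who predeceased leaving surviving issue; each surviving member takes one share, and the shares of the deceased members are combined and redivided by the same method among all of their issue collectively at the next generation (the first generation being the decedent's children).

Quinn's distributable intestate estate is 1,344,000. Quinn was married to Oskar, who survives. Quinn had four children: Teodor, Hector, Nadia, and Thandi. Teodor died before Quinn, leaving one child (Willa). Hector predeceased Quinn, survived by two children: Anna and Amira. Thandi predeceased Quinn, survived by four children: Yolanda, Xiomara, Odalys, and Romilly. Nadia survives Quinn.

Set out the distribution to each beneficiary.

Oskar: 504,000; Willa: 90,000; Anna: 90,000; Amira: 90,000; Nadia: 210,000; Yolanda: 90,000; Xiomara: 90,000; Odalys: 90,000; Romilly: 90,000

Oskar takes three-eighths of 1,344,000 = 504,000. The remaining 840,000 passes to the descendants.
The descendants' portion (840,000) is divided at the children's generation into 4 shares of 210,000. Nadia takes 210,000. The 3 shares of the deceased (Teodor, Hector, and Thandi) are combined into a pool of 630,000.
That pool (630,000) is divided at the grandchildren's generation equally among Willa, Anna, Amira, Yolanda, Xiomara, Odalys, and Romilly: 90,000 each.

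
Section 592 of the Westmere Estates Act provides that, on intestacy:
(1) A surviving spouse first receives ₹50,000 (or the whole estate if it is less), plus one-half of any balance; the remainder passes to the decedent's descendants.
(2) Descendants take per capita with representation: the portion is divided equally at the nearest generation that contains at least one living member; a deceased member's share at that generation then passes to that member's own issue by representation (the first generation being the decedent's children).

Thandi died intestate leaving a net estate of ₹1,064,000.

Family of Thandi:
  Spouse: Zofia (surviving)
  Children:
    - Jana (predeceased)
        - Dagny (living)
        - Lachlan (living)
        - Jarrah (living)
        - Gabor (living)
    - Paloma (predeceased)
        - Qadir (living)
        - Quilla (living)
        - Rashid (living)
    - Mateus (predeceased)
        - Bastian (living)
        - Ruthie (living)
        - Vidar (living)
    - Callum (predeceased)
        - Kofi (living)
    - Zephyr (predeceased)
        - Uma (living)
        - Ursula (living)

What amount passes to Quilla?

Zofia first takes ₹50,000, leaving a balance of ₹1,014,000. Zofia then takes one-half of the balance (₹507,000), for a total of ₹557,000. The remaining ₹507,000 passes to the descendants.
No child survives, so the initial division is made at the grandchildren's generation.
The descendants' portion (₹507,000) is divided into 13 shares of ₹39,000: Dagny, Lachlan, Jarrah, Gabor, Qadir, Quilla, Rashid, Bastian, Ruthie, Vidar, Kofi, Uma, and Ursula each take ₹39,000.

Quilla receives ₹39,000.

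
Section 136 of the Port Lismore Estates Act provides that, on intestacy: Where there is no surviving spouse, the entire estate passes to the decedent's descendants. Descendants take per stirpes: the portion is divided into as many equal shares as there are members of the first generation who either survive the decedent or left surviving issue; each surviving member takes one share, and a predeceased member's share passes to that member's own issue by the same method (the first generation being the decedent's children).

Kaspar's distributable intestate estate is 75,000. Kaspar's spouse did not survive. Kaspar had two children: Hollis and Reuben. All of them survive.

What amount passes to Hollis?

The entire 75,000 passes to the descendants.
That amount (75,000) is divided into 2 shares of 37,500: Hollis and Reuben each take 37,500.

Hollis receives 37,500.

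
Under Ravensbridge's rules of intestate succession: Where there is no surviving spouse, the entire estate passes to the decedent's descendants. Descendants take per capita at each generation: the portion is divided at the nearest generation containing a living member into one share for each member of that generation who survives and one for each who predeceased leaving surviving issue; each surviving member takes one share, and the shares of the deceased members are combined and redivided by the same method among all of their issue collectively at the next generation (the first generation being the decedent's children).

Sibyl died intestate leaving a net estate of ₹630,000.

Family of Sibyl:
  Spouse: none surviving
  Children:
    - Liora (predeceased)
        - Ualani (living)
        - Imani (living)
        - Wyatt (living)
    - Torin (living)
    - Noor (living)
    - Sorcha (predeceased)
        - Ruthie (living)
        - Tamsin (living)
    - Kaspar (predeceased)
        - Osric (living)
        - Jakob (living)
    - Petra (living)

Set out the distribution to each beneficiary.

Ualani: ₹45,000; Imani: ₹45,000; Wyatt: ₹45,000; Torin: ₹105,000; Noor: ₹105,000; Ruthie: ₹45,000; Tamsin: ₹45,000; Osric: ₹45,000; Jakob: ₹45,000; Petra: ₹105,000

The entire ₹630,000 passes to the descendants.
That amount (₹630,000) is divided at the children's generation into 6 shares of ₹105,000. Torin, Noor, and Petra each take ₹105,000. The 3 shares of the deceased (Liora, Sorcha, and Kaspar) are combined into a pool of ₹315,000.
That pool (₹315,000) is divided at the grandchildren's generation equally among Ualani, Imani, Wyatt, Ruthie, Tamsin, Osric, and Jakob: ₹45,000 each.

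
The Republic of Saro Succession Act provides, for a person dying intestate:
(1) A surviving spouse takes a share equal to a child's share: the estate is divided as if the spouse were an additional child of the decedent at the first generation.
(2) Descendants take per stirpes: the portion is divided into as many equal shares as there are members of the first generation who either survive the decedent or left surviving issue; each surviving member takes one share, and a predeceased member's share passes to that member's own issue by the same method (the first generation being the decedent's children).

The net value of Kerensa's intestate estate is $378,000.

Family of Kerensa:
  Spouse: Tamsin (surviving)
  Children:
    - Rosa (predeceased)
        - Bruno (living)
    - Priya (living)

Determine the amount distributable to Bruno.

Bruno receives $126,000.

The spouse counts as an additional share at the children's level, so there are 3 primary shares of $126,000. Tamsin takes one such share ($126,000).
The children's combined portion ($252,000) is divided into 2 shares of $126,000: Priya takes $126,000; Rosa's $126,000 share passes to Rosa's issue.
Rosa's share ($126,000) passes entirely to Bruno.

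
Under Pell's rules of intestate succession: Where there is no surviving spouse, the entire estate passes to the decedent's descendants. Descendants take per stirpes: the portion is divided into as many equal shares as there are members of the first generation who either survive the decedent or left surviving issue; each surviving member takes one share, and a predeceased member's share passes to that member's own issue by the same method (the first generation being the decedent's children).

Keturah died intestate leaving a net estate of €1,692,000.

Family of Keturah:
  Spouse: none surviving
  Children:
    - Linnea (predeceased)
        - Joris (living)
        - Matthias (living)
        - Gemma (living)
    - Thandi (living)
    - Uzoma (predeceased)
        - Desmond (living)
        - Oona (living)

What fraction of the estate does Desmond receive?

The entire €1,692,000 passes to the descendants.
That amount (€1,692,000) is divided into 3 shares of €564,000: Thandi takes €564,000; Linnea's €564,000 share passes to Linnea's issue; Uzoma's €564,000 share passes to Uzoma's issue.
Linnea's share (€564,000) is divided into 3 shares of €188,000: Joris, Matthias, and Gemma each take €188,000.
Uzoma's share (€564,000) is divided into 2 shares of €282,000: Desmond and Oona each take €282,000.

Desmond receives 1/6 of the estate.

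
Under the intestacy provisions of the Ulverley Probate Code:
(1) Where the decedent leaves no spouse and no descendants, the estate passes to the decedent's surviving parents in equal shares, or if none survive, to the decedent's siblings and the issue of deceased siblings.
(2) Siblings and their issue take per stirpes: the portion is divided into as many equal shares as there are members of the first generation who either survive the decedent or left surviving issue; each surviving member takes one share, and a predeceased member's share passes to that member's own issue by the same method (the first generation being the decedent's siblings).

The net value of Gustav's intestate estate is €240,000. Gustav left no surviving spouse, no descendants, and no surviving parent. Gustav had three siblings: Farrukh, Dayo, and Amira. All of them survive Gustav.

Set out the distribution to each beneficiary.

The entire €240,000 passes to the siblings and their issue.
That amount (€240,000) is divided into 3 shares of €80,000: Farrukh, Dayo, and Amira each take €80,000.

Farrukh: €80,000; Dayo: €80,000; Amira: €80,000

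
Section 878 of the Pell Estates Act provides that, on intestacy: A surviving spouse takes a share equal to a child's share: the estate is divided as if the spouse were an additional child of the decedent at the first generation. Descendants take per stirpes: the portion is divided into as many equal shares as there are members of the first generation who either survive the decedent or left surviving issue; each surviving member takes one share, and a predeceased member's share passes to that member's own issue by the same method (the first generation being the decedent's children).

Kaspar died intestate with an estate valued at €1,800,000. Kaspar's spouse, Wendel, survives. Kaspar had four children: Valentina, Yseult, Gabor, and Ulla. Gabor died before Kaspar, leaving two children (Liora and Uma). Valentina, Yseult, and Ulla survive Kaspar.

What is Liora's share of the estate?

The spouse counts as an additional share at the children's level, so there are 5 primary shares of €360,000. Wendel takes one such share (€360,000).
The children's combined portion (€1,440,000) is divided into 4 shares of €360,000: Valentina, Yseult, and Ulla each take €360,000; Gabor's €360,000 share passes to Gabor's issue.
Gabor's share (€360,000) is divided into 2 shares of €180,000: Liora and Uma each take €180,000.

Liora receives €180,000.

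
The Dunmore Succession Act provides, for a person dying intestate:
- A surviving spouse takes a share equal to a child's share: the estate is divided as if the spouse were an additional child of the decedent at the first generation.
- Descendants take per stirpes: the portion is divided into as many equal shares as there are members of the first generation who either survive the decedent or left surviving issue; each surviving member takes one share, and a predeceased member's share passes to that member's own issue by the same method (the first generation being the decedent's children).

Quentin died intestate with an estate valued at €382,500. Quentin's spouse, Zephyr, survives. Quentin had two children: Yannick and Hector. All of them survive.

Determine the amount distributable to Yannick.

Yannick receives €127,500.

The spouse counts as an additional share at the children's level, so there are 3 primary shares of €127,500. Zephyr takes one such share (€127,500).
The children's combined portion (€255,000) is divided into 2 shares of €127,500: Yannick and Hector each take €127,500.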